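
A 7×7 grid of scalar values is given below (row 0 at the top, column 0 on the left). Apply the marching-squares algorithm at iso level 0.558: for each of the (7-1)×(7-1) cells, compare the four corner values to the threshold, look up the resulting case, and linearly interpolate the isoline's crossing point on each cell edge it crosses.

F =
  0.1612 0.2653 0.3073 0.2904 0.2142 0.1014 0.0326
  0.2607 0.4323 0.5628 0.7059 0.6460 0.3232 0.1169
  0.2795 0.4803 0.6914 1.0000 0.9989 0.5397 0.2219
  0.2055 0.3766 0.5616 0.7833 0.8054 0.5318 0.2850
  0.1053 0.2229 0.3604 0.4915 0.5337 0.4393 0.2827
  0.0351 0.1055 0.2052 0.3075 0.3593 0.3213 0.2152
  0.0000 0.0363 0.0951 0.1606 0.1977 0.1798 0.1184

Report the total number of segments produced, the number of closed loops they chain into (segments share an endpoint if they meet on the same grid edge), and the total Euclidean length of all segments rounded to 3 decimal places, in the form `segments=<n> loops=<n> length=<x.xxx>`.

cell (0,1): code 0100 → (0.981,2.000)–(1.000,1.963)
cell (0,2): code 1100 → (0.644,3.000)–(0.981,2.000)
cell (0,3): code 1100 → (0.796,4.000)–(0.644,3.000)
cell (0,4): code 1000 → (1.000,4.273)–(0.796,4.000)
cell (1,1): code 0110 → (1.000,1.963)–(2.000,1.368)
cell (1,4): code 1001 → (2.000,4.960)–(1.000,4.273)
cell (2,1): code 0110 → (2.000,1.368)–(3.000,1.981)
cell (2,4): code 1001 → (3.000,4.904)–(2.000,4.960)
cell (3,1): code 0010 → (3.000,1.981)–(3.018,2.000)
cell (3,2): code 0011 → (3.018,2.000)–(3.772,3.000)
cell (3,3): code 0011 → (3.772,3.000)–(3.911,4.000)
cell (3,4): code 0001 → (3.911,4.000)–(3.000,4.904)
total: 12 segments, chained into 1 closed loop(s), length Σ = 10.571734

segments=12 loops=1 length=10.572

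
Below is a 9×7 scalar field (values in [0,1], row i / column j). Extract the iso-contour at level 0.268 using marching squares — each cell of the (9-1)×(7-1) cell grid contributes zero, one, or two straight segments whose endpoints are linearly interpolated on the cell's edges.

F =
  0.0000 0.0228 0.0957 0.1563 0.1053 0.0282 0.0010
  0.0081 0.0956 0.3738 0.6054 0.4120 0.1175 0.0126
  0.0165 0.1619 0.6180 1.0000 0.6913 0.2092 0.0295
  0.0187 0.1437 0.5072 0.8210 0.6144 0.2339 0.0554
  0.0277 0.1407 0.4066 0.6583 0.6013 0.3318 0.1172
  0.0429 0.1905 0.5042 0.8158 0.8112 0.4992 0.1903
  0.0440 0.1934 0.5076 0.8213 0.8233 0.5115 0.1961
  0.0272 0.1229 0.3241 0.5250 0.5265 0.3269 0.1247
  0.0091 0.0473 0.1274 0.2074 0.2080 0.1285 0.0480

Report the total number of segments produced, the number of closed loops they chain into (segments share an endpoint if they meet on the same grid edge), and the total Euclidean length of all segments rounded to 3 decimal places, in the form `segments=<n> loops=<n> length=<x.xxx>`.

segments=22 loops=1 length=19.971

cell (0,1): code 0100 → (0.620,2.000)–(1.000,1.620)
cell (0,2): code 1100 → (0.249,3.000)–(0.620,2.000)
cell (0,3): code 1100 → (0.530,4.000)–(0.249,3.000)
cell (0,4): code 1000 → (1.000,4.489)–(0.530,4.000)
cell (1,1): code 0110 → (1.000,1.620)–(2.000,1.233)
cell (1,4): code 1001 → (2.000,4.878)–(1.000,4.489)
cell (2,1): code 0110 → (2.000,1.233)–(3.000,1.342)
cell (2,4): code 1001 → (3.000,4.910)–(2.000,4.878)
cell (3,1): code 0110 → (3.000,1.342)–(4.000,1.479)
cell (3,4): code 1101 → (3.348,5.000)–(3.000,4.910)
cell (3,5): code 1000 → (4.000,5.297)–(3.348,5.000)
cell (4,1): code 0110 → (4.000,1.479)–(5.000,1.247)
cell (4,5): code 1001 → (5.000,5.748)–(4.000,5.297)
cell (5,1): code 0110 → (5.000,1.247)–(6.000,1.237)
cell (5,5): code 1001 → (6.000,5.772)–(5.000,5.748)
cell (6,1): code 0110 → (6.000,1.237)–(7.000,1.721)
cell (6,5): code 1001 → (7.000,5.291)–(6.000,5.772)
cell (7,1): code 0010 → (7.000,1.721)–(7.285,2.000)
cell (7,2): code 0011 → (7.285,2.000)–(7.809,3.000)
cell (7,3): code 0011 → (7.809,3.000)–(7.812,4.000)
cell (7,4): code 0011 → (7.812,4.000)–(7.297,5.000)
cell (7,5): code 0001 → (7.297,5.000)–(7.000,5.291)
total: 22 segments, chained into 1 closed loop(s), length Σ = 19.971109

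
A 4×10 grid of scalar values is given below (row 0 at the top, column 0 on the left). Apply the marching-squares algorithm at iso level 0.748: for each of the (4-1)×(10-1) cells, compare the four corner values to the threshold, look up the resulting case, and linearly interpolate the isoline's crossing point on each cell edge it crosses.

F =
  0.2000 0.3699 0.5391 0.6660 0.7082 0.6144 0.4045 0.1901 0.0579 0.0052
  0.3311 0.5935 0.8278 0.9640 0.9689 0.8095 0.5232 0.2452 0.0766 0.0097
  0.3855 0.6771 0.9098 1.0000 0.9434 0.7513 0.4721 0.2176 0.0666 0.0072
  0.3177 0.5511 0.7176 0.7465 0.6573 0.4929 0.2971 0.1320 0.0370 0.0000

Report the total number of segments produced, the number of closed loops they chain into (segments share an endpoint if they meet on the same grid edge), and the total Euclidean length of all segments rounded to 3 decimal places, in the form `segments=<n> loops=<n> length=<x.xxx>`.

cell (0,1): code 0100 → (0.724,2.000)–(1.000,1.659)
cell (0,2): code 1100 → (0.275,3.000)–(0.724,2.000)
cell (0,3): code 1100 → (0.153,4.000)–(0.275,3.000)
cell (0,4): code 1100 → (0.685,5.000)–(0.153,4.000)
cell (0,5): code 1000 → (1.000,5.215)–(0.685,5.000)
cell (1,1): code 0110 → (1.000,1.659)–(2.000,1.305)
cell (1,5): code 1001 → (2.000,5.012)–(1.000,5.215)
cell (2,1): code 0010 → (2.000,1.305)–(2.842,2.000)
cell (2,2): code 0011 → (2.842,2.000)–(2.994,3.000)
cell (2,3): code 0011 → (2.994,3.000)–(2.683,4.000)
cell (2,4): code 0011 → (2.683,4.000)–(2.013,5.000)
cell (2,5): code 0001 → (2.013,5.000)–(2.000,5.012)
total: 12 segments, chained into 1 closed loop(s), length Σ = 10.509586

segments=12 loops=1 length=10.510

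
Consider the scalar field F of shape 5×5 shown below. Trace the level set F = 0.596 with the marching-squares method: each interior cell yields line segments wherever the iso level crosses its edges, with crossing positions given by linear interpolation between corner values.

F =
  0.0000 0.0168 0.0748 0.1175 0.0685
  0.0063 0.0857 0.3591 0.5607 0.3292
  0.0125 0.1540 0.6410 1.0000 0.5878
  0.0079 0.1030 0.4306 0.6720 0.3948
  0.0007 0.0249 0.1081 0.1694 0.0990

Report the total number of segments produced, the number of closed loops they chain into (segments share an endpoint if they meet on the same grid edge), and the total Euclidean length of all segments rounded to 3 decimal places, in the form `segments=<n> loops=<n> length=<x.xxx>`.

segments=8 loops=1 length=5.947

cell (1,1): code 0100 → (1.840,2.000)–(2.000,1.908)
cell (1,2): code 1100 → (1.080,3.000)–(1.840,2.000)
cell (1,3): code 1000 → (2.000,3.980)–(1.080,3.000)
cell (2,1): code 0010 → (2.000,1.908)–(2.214,2.000)
cell (2,2): code 0111 → (2.214,2.000)–(3.000,2.685)
cell (2,3): code 1001 → (3.000,3.274)–(2.000,3.980)
cell (3,2): code 0010 → (3.000,2.685)–(3.151,3.000)
cell (3,3): code 0001 → (3.151,3.000)–(3.000,3.274)
total: 8 segments, chained into 1 closed loop(s), length Σ = 5.946715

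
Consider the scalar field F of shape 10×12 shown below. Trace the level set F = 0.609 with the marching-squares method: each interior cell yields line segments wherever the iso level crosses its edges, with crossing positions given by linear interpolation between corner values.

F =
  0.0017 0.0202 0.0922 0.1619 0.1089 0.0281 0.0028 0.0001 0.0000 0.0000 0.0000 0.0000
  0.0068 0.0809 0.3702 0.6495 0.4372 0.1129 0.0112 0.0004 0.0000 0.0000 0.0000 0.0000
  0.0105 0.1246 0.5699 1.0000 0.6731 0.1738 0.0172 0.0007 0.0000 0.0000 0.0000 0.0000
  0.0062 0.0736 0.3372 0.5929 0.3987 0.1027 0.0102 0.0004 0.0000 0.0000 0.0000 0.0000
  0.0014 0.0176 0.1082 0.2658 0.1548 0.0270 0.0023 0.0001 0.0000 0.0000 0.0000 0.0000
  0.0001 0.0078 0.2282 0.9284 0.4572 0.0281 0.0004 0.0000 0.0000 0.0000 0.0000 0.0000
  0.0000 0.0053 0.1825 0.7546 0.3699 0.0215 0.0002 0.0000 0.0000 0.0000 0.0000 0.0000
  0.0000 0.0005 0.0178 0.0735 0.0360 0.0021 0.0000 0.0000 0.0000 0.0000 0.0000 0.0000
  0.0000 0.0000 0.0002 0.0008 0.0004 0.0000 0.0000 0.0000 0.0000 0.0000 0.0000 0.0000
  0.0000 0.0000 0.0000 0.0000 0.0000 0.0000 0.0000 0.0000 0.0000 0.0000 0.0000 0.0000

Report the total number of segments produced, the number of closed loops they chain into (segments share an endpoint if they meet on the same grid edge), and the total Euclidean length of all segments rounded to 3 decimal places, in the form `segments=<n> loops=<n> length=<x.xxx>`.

segments=14 loops=2 length=10.175

cell (0,2): code 0100 → (0.917,3.000)–(1.000,2.855)
cell (0,3): code 1000 → (1.000,3.191)–(0.917,3.000)
cell (1,2): code 0110 → (1.000,2.855)–(2.000,2.091)
cell (1,3): code 1101 → (1.728,4.000)–(1.000,3.191)
cell (1,4): code 1000 → (2.000,4.128)–(1.728,4.000)
cell (2,2): code 0010 → (2.000,2.091)–(2.960,3.000)
cell (2,3): code 0011 → (2.960,3.000)–(2.234,4.000)
cell (2,4): code 0001 → (2.234,4.000)–(2.000,4.128)
cell (4,2): code 0100 → (4.518,3.000)–(5.000,2.544)
cell (4,3): code 1000 → (5.000,3.678)–(4.518,3.000)
cell (5,2): code 0110 → (5.000,2.544)–(6.000,2.745)
cell (5,3): code 1001 → (6.000,3.378)–(5.000,3.678)
cell (6,2): code 0010 → (6.000,2.745)–(6.214,3.000)
cell (6,3): code 0001 → (6.214,3.000)–(6.000,3.378)
total: 14 segments, chained into 2 closed loop(s), length Σ = 10.174605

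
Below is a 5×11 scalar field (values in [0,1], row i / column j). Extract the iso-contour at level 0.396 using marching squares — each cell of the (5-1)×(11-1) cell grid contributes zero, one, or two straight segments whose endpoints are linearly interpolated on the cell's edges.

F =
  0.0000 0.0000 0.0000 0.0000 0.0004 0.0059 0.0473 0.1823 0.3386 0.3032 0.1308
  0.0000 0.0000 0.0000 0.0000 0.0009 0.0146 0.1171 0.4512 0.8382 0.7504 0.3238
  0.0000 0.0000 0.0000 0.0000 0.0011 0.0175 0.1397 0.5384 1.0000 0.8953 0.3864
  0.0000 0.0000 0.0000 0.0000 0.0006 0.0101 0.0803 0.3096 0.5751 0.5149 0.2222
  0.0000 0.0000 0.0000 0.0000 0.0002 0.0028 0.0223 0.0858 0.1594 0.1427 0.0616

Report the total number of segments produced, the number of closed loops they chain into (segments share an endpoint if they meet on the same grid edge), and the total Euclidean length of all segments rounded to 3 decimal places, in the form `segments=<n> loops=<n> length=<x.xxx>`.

segments=12 loops=1 length=10.348

cell (0,6): code 0100 → (0.795,7.000)–(1.000,6.835)
cell (0,7): code 1100 → (0.115,8.000)–(0.795,7.000)
cell (0,8): code 1100 → (0.208,9.000)–(0.115,8.000)
cell (0,9): code 1000 → (1.000,9.831)–(0.208,9.000)
cell (1,6): code 0110 → (1.000,6.835)–(2.000,6.643)
cell (1,9): code 1001 → (2.000,9.981)–(1.000,9.831)
cell (2,6): code 0010 → (2.000,6.643)–(2.622,7.000)
cell (2,7): code 0111 → (2.622,7.000)–(3.000,7.325)
cell (2,9): code 1001 → (3.000,9.406)–(2.000,9.981)
cell (3,7): code 0010 → (3.000,7.325)–(3.431,8.000)
cell (3,8): code 0011 → (3.431,8.000)–(3.319,9.000)
cell (3,9): code 0001 → (3.319,9.000)–(3.000,9.406)
total: 12 segments, chained into 1 closed loop(s), length Σ = 10.347562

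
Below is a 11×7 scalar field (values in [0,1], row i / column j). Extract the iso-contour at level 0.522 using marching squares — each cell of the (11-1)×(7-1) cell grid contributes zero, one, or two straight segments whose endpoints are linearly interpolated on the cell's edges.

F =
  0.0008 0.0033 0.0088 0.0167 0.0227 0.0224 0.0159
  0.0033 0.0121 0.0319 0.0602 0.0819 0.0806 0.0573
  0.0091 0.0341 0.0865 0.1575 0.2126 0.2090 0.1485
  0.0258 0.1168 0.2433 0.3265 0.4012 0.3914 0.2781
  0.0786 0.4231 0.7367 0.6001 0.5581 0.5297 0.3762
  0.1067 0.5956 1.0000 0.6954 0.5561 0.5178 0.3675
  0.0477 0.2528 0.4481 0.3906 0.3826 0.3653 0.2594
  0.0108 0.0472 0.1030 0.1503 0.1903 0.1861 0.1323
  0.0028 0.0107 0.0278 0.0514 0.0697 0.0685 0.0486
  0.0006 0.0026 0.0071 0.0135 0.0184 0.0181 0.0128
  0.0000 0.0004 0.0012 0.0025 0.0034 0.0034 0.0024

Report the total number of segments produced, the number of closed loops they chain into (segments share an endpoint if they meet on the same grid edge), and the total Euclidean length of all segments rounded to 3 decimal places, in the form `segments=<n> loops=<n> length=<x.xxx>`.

segments=14 loops=1 length=10.517

cell (3,1): code 0100 → (3.565,2.000)–(4.000,1.315)
cell (3,2): code 1100 → (3.715,3.000)–(3.565,2.000)
cell (3,3): code 1100 → (3.770,4.000)–(3.715,3.000)
cell (3,4): code 1100 → (3.944,5.000)–(3.770,4.000)
cell (3,5): code 1000 → (4.000,5.050)–(3.944,5.000)
cell (4,0): code 0100 → (4.573,1.000)–(5.000,0.849)
cell (4,1): code 1110 → (4.000,1.315)–(4.573,1.000)
cell (4,4): code 1011 → (5.000,4.890)–(4.647,5.000)
cell (4,5): code 0001 → (4.647,5.000)–(4.000,5.050)
cell (5,0): code 0010 → (5.000,0.849)–(5.215,1.000)
cell (5,1): code 0011 → (5.215,1.000)–(5.866,2.000)
cell (5,2): code 0011 → (5.866,2.000)–(5.569,3.000)
cell (5,3): code 0011 → (5.569,3.000)–(5.197,4.000)
cell (5,4): code 0001 → (5.197,4.000)–(5.000,4.890)
total: 14 segments, chained into 1 closed loop(s), length Σ = 10.517049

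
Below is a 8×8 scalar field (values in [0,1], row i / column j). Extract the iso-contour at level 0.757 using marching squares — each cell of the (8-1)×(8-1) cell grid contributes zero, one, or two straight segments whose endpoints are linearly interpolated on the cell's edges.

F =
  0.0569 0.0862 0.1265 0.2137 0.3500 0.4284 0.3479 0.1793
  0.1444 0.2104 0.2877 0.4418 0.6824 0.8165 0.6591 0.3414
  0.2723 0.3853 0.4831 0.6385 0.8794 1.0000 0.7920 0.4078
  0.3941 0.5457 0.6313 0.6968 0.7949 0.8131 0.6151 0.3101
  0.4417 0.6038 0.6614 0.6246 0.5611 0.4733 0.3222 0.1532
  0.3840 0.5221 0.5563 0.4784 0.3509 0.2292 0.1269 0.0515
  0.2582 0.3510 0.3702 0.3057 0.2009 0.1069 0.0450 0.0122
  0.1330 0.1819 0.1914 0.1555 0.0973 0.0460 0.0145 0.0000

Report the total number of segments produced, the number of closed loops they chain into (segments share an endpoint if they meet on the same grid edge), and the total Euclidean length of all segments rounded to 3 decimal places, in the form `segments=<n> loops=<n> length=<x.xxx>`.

cell (0,4): code 0100 → (0.847,5.000)–(1.000,4.556)
cell (0,5): code 1000 → (1.000,5.378)–(0.847,5.000)
cell (1,3): code 0100 → (1.379,4.000)–(2.000,3.492)
cell (1,4): code 1110 → (1.000,4.556)–(1.379,4.000)
cell (1,5): code 1101 → (1.737,6.000)–(1.000,5.378)
cell (1,6): code 1000 → (2.000,6.091)–(1.737,6.000)
cell (2,3): code 0110 → (2.000,3.492)–(3.000,3.614)
cell (2,5): code 1011 → (3.000,5.283)–(2.198,6.000)
cell (2,6): code 0001 → (2.198,6.000)–(2.000,6.091)
cell (3,3): code 0010 → (3.000,3.614)–(3.162,4.000)
cell (3,4): code 0011 → (3.162,4.000)–(3.165,5.000)
cell (3,5): code 0001 → (3.165,5.000)–(3.000,5.283)
total: 12 segments, chained into 1 closed loop(s), length Σ = 7.643481

segments=12 loops=1 length=7.643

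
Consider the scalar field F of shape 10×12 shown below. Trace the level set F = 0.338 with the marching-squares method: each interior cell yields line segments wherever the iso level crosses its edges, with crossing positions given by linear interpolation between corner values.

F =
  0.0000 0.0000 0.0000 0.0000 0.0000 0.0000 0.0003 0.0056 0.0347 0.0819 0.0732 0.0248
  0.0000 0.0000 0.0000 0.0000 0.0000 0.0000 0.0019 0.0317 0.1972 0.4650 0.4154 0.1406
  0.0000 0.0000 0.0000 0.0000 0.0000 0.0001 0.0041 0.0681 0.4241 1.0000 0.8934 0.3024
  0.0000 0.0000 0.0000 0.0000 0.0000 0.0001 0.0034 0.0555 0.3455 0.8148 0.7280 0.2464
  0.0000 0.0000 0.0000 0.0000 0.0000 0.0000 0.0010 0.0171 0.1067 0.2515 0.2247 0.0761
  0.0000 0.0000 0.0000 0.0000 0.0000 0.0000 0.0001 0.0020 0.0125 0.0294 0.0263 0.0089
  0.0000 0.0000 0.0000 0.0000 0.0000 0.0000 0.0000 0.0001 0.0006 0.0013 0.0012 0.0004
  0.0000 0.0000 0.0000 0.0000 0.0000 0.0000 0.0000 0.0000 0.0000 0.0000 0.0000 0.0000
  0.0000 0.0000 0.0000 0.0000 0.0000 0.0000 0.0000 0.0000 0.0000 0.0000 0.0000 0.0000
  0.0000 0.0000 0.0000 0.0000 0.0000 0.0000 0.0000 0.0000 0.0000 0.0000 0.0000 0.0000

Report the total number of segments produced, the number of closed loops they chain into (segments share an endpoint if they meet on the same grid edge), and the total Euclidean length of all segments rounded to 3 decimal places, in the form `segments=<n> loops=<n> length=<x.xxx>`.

cell (0,8): code 0100 → (0.668,9.000)–(1.000,8.526)
cell (0,9): code 1100 → (0.774,10.000)–(0.668,9.000)
cell (0,10): code 1000 → (1.000,10.282)–(0.774,10.000)
cell (1,7): code 0100 → (1.621,8.000)–(2.000,7.758)
cell (1,8): code 1110 → (1.000,8.526)–(1.621,8.000)
cell (1,10): code 1001 → (2.000,10.940)–(1.000,10.282)
cell (2,7): code 0110 → (2.000,7.758)–(3.000,7.974)
cell (2,10): code 1001 → (3.000,10.810)–(2.000,10.940)
cell (3,7): code 0010 → (3.000,7.974)–(3.031,8.000)
cell (3,8): code 0011 → (3.031,8.000)–(3.846,9.000)
cell (3,9): code 0011 → (3.846,9.000)–(3.775,10.000)
cell (3,10): code 0001 → (3.775,10.000)–(3.000,10.810)
total: 12 segments, chained into 1 closed loop(s), length Σ = 9.891406

segments=12 loops=1 length=9.891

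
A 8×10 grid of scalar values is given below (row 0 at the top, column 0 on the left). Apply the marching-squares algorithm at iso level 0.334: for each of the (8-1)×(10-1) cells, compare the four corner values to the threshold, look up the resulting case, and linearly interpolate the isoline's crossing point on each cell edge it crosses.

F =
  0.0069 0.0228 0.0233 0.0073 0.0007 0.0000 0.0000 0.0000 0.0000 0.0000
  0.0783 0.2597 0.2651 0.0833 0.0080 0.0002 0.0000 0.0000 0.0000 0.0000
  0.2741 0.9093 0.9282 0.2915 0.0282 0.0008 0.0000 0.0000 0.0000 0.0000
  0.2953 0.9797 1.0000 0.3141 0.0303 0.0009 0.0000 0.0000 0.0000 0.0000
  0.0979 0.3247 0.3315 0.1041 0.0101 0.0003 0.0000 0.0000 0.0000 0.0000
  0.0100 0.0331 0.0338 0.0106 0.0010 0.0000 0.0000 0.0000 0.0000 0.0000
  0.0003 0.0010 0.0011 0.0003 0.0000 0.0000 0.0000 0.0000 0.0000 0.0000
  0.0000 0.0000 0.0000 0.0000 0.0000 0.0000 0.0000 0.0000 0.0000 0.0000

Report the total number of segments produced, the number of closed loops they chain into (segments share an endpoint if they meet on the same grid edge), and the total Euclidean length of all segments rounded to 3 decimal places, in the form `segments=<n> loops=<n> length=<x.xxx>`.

cell (1,0): code 0100 → (1.114,1.000)–(2.000,0.094)
cell (1,1): code 1100 → (1.104,2.000)–(1.114,1.000)
cell (1,2): code 1000 → (2.000,2.933)–(1.104,2.000)
cell (2,0): code 0110 → (2.000,0.094)–(3.000,0.057)
cell (2,2): code 1001 → (3.000,2.971)–(2.000,2.933)
cell (3,0): code 0010 → (3.000,0.057)–(3.986,1.000)
cell (3,1): code 0011 → (3.986,1.000)–(3.996,2.000)
cell (3,2): code 0001 → (3.996,2.000)–(3.000,2.971)
total: 8 segments, chained into 1 closed loop(s), length Σ = 9.317764

segments=8 loops=1 length=9.318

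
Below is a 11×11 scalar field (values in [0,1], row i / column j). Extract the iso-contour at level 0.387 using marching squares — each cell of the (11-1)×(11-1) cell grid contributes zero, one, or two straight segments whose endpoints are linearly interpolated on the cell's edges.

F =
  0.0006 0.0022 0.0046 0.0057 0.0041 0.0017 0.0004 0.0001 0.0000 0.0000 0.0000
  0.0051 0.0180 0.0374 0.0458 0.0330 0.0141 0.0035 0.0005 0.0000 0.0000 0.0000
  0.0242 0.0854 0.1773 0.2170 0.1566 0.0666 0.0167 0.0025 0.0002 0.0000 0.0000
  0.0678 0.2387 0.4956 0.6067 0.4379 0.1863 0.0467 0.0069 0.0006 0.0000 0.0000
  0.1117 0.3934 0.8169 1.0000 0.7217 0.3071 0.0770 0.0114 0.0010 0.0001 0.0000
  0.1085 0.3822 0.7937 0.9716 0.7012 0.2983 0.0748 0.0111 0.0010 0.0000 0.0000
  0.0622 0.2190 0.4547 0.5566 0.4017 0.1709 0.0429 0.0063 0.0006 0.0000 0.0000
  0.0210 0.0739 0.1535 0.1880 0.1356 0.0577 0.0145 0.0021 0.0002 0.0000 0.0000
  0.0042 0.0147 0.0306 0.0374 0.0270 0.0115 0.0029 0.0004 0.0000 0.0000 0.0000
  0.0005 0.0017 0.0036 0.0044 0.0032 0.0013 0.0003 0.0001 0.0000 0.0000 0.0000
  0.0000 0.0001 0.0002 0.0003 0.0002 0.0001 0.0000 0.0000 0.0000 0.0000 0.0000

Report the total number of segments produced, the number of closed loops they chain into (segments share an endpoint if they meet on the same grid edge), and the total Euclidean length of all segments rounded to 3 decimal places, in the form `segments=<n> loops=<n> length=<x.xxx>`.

cell (2,1): code 0100 → (2.659,2.000)–(3.000,1.577)
cell (2,2): code 1100 → (2.436,3.000)–(2.659,2.000)
cell (2,3): code 1100 → (2.819,4.000)–(2.436,3.000)
cell (2,4): code 1000 → (3.000,4.202)–(2.819,4.000)
cell (3,0): code 0100 → (3.959,1.000)–(4.000,0.977)
cell (3,1): code 1110 → (3.000,1.577)–(3.959,1.000)
cell (3,4): code 1001 → (4.000,4.807)–(3.000,4.202)
cell (4,0): code 0010 → (4.000,0.977)–(4.571,1.000)
cell (4,1): code 0111 → (4.571,1.000)–(5.000,1.012)
cell (4,4): code 1001 → (5.000,4.780)–(4.000,4.807)
cell (5,1): code 0110 → (5.000,1.012)–(6.000,1.713)
cell (5,4): code 1001 → (6.000,4.064)–(5.000,4.780)
cell (6,1): code 0010 → (6.000,1.713)–(6.225,2.000)
cell (6,2): code 0011 → (6.225,2.000)–(6.460,3.000)
cell (6,3): code 0011 → (6.460,3.000)–(6.055,4.000)
cell (6,4): code 0001 → (6.055,4.000)–(6.000,4.064)
total: 16 segments, chained into 1 closed loop(s), length Σ = 12.252359

segments=16 loops=1 length=12.252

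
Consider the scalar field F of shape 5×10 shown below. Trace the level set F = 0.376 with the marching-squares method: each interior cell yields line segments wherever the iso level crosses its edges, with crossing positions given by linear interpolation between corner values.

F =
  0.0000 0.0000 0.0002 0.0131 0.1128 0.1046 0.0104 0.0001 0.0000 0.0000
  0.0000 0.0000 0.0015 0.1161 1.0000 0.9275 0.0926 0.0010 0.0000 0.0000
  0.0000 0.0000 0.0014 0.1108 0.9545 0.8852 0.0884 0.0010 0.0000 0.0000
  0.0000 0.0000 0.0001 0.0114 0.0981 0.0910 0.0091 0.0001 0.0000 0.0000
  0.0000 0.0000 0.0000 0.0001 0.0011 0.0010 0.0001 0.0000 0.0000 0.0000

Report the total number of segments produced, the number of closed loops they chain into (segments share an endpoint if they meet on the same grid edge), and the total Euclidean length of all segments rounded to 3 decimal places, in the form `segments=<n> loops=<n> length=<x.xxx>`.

segments=8 loops=1 length=7.807

cell (0,3): code 0100 → (0.297,4.000)–(1.000,3.294)
cell (0,4): code 1100 → (0.330,5.000)–(0.297,4.000)
cell (0,5): code 1000 → (1.000,5.661)–(0.330,5.000)
cell (1,3): code 0110 → (1.000,3.294)–(2.000,3.314)
cell (1,5): code 1001 → (2.000,5.639)–(1.000,5.661)
cell (2,3): code 0010 → (2.000,3.314)–(2.676,4.000)
cell (2,4): code 0011 → (2.676,4.000)–(2.641,5.000)
cell (2,5): code 0001 → (2.641,5.000)–(2.000,5.639)
total: 8 segments, chained into 1 closed loop(s), length Σ = 7.806872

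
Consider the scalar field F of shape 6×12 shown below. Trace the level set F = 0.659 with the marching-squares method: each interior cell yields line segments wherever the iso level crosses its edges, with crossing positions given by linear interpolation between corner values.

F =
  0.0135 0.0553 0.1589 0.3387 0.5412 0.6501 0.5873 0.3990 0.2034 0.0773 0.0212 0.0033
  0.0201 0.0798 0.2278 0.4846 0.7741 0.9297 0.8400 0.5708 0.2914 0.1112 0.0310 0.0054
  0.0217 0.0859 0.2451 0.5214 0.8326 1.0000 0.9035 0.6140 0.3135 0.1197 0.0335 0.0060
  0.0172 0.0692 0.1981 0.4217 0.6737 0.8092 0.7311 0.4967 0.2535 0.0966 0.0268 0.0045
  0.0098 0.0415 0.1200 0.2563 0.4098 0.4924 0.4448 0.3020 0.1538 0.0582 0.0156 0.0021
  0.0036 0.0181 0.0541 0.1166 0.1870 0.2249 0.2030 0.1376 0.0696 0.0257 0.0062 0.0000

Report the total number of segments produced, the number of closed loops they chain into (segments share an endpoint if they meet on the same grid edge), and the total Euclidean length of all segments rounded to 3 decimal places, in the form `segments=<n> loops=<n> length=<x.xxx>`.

cell (0,3): code 0100 → (0.506,4.000)–(1.000,3.602)
cell (0,4): code 1100 → (0.032,5.000)–(0.506,4.000)
cell (0,5): code 1100 → (0.284,6.000)–(0.032,5.000)
cell (0,6): code 1000 → (1.000,6.672)–(0.284,6.000)
cell (1,3): code 0110 → (1.000,3.602)–(2.000,3.442)
cell (1,6): code 1001 → (2.000,6.845)–(1.000,6.672)
cell (2,3): code 0110 → (2.000,3.442)–(3.000,3.942)
cell (2,6): code 1001 → (3.000,6.308)–(2.000,6.845)
cell (3,3): code 0010 → (3.000,3.942)–(3.056,4.000)
cell (3,4): code 0011 → (3.056,4.000)–(3.474,5.000)
cell (3,5): code 0011 → (3.474,5.000)–(3.252,6.000)
cell (3,6): code 0001 → (3.252,6.000)–(3.000,6.308)
total: 12 segments, chained into 1 closed loop(s), length Σ = 10.621496

segments=12 loops=1 length=10.621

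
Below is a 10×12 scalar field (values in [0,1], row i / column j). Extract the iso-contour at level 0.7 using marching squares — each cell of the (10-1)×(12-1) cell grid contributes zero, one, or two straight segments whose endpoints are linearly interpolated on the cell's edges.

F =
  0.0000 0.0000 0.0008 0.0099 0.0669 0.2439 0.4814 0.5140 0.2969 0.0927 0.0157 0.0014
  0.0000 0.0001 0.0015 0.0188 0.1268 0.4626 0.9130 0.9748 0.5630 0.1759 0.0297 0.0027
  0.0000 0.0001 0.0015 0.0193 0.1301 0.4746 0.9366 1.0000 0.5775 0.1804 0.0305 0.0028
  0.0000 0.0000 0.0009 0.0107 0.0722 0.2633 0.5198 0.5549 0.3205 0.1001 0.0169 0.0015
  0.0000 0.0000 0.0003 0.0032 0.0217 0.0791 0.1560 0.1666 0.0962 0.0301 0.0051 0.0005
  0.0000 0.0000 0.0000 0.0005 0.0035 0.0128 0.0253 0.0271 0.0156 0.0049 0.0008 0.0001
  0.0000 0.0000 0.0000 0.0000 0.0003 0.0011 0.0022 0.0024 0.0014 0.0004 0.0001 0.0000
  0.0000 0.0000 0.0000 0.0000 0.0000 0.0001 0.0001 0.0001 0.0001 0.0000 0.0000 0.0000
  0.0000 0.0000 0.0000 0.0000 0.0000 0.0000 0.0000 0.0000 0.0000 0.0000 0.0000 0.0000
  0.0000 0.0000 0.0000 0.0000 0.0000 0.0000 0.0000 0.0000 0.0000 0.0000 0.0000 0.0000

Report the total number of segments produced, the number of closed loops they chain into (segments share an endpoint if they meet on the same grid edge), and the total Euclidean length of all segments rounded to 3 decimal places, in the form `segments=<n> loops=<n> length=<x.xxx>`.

segments=8 loops=1 length=7.335

cell (0,5): code 0100 → (0.506,6.000)–(1.000,5.527)
cell (0,6): code 1100 → (0.404,7.000)–(0.506,6.000)
cell (0,7): code 1000 → (1.000,7.667)–(0.404,7.000)
cell (1,5): code 0110 → (1.000,5.527)–(2.000,5.488)
cell (1,7): code 1001 → (2.000,7.710)–(1.000,7.667)
cell (2,5): code 0010 → (2.000,5.488)–(2.568,6.000)
cell (2,6): code 0011 → (2.568,6.000)–(2.674,7.000)
cell (2,7): code 0001 → (2.674,7.000)–(2.000,7.710)
total: 8 segments, chained into 1 closed loop(s), length Σ = 7.334615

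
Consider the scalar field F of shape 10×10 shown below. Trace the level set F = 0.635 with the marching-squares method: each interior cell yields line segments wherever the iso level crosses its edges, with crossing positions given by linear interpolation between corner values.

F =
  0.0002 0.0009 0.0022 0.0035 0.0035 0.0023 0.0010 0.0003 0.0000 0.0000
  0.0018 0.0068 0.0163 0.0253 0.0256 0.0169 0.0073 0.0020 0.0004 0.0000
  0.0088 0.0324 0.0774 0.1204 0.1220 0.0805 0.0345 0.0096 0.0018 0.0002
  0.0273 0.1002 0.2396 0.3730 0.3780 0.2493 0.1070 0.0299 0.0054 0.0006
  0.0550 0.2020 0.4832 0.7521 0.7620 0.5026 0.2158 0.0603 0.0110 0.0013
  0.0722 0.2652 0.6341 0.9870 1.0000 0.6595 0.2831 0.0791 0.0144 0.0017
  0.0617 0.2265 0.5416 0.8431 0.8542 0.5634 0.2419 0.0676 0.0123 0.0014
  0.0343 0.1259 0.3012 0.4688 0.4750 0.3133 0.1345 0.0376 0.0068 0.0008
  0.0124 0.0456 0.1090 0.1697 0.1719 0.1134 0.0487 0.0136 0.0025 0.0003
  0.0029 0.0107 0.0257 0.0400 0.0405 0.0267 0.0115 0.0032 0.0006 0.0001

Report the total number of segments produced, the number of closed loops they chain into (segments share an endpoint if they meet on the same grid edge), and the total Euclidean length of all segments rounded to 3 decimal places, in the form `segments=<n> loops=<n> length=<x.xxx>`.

cell (3,2): code 0100 → (3.691,3.000)–(4.000,2.565)
cell (3,3): code 1100 → (3.669,4.000)–(3.691,3.000)
cell (3,4): code 1000 → (4.000,4.490)–(3.669,4.000)
cell (4,2): code 0110 → (4.000,2.565)–(5.000,2.003)
cell (4,4): code 1101 → (4.844,5.000)–(4.000,4.490)
cell (4,5): code 1000 → (5.000,5.065)–(4.844,5.000)
cell (5,2): code 0110 → (5.000,2.003)–(6.000,2.310)
cell (5,4): code 1011 → (6.000,4.754)–(5.255,5.000)
cell (5,5): code 0001 → (5.255,5.000)–(5.000,5.065)
cell (6,2): code 0010 → (6.000,2.310)–(6.556,3.000)
cell (6,3): code 0011 → (6.556,3.000)–(6.578,4.000)
cell (6,4): code 0001 → (6.578,4.000)–(6.000,4.754)
total: 12 segments, chained into 1 closed loop(s), length Σ = 9.357826

segments=12 loops=1 length=9.358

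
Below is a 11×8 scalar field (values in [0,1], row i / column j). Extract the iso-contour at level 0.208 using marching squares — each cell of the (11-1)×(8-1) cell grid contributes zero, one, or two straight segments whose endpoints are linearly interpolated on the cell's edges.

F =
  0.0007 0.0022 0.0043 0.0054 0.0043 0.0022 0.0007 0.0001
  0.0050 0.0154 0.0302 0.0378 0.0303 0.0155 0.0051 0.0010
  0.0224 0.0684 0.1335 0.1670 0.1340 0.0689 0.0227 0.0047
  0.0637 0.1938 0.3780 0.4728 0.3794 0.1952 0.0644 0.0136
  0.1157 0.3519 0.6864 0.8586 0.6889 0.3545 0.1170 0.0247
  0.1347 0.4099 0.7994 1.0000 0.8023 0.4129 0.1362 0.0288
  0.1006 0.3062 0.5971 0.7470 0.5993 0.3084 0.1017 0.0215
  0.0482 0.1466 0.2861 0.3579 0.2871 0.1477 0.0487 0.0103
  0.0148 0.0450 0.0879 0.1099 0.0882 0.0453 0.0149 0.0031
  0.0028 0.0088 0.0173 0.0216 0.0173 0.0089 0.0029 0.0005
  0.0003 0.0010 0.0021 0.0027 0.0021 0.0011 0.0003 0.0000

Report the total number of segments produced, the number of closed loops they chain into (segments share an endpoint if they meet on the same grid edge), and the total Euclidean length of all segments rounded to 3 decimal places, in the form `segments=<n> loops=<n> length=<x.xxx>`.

segments=20 loops=1 length=17.002

cell (2,1): code 0100 → (2.305,2.000)–(3.000,1.077)
cell (2,2): code 1100 → (2.134,3.000)–(2.305,2.000)
cell (2,3): code 1100 → (2.302,4.000)–(2.134,3.000)
cell (2,4): code 1000 → (3.000,4.931)–(2.302,4.000)
cell (3,0): code 0100 → (3.090,1.000)–(4.000,0.391)
cell (3,1): code 1110 → (3.000,1.077)–(3.090,1.000)
cell (3,4): code 1101 → (3.080,5.000)–(3.000,4.931)
cell (3,5): code 1000 → (4.000,5.617)–(3.080,5.000)
cell (4,0): code 0110 → (4.000,0.391)–(5.000,0.266)
cell (4,5): code 1001 → (5.000,5.741)–(4.000,5.617)
cell (5,0): code 0110 → (5.000,0.266)–(6.000,0.522)
cell (5,5): code 1001 → (6.000,5.486)–(5.000,5.741)
cell (6,0): code 0010 → (6.000,0.522)–(6.615,1.000)
cell (6,1): code 0111 → (6.615,1.000)–(7.000,1.440)
cell (6,4): code 1011 → (7.000,4.567)–(6.625,5.000)
cell (6,5): code 0001 → (6.625,5.000)–(6.000,5.486)
cell (7,1): code 0010 → (7.000,1.440)–(7.394,2.000)
cell (7,2): code 0011 → (7.394,2.000)–(7.604,3.000)
cell (7,3): code 0011 → (7.604,3.000)–(7.398,4.000)
cell (7,4): code 0001 → (7.398,4.000)–(7.000,4.567)
total: 20 segments, chained into 1 closed loop(s), length Σ = 17.002194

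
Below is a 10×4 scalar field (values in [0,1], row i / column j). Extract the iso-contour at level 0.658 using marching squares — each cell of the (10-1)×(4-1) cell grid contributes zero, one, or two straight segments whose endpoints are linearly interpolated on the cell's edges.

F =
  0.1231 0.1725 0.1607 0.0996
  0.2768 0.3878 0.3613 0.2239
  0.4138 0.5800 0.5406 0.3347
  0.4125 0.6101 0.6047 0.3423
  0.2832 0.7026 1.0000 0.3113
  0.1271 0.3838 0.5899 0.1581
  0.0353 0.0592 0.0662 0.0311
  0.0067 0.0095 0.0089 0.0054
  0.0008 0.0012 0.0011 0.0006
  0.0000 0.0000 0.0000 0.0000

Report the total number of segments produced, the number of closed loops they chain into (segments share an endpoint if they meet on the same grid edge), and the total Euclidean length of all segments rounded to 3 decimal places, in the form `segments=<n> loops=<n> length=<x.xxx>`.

cell (3,0): code 0100 → (3.518,1.000)–(4.000,0.894)
cell (3,1): code 1100 → (3.135,2.000)–(3.518,1.000)
cell (3,2): code 1000 → (4.000,2.497)–(3.135,2.000)
cell (4,0): code 0010 → (4.000,0.894)–(4.140,1.000)
cell (4,1): code 0011 → (4.140,1.000)–(4.834,2.000)
cell (4,2): code 0001 → (4.834,2.000)–(4.000,2.497)
total: 6 segments, chained into 1 closed loop(s), length Σ = 4.925716

segments=6 loops=1 length=4.926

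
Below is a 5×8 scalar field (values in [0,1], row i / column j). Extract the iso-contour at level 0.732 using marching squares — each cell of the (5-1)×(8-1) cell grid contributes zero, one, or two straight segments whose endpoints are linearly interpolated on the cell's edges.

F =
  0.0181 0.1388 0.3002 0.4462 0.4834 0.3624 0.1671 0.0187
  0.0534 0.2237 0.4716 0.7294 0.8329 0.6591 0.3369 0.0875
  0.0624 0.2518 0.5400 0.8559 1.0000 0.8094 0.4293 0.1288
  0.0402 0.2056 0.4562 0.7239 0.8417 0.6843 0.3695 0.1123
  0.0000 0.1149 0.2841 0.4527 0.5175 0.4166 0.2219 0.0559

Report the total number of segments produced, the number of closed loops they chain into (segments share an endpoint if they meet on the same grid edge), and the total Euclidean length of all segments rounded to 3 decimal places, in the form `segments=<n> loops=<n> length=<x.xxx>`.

segments=12 loops=1 length=7.961

cell (0,3): code 0100 → (0.711,4.000)–(1.000,3.025)
cell (0,4): code 1000 → (1.000,4.581)–(0.711,4.000)
cell (1,2): code 0100 → (1.021,3.000)–(2.000,2.608)
cell (1,3): code 1110 → (1.000,3.025)–(1.021,3.000)
cell (1,4): code 1101 → (1.485,5.000)–(1.000,4.581)
cell (1,5): code 1000 → (2.000,5.204)–(1.485,5.000)
cell (2,2): code 0010 → (2.000,2.608)–(2.939,3.000)
cell (2,3): code 0111 → (2.939,3.000)–(3.000,3.069)
cell (2,4): code 1011 → (3.000,4.697)–(2.619,5.000)
cell (2,5): code 0001 → (2.619,5.000)–(2.000,5.204)
cell (3,3): code 0010 → (3.000,3.069)–(3.338,4.000)
cell (3,4): code 0001 → (3.338,4.000)–(3.000,4.697)
total: 12 segments, chained into 1 closed loop(s), length Σ = 7.961040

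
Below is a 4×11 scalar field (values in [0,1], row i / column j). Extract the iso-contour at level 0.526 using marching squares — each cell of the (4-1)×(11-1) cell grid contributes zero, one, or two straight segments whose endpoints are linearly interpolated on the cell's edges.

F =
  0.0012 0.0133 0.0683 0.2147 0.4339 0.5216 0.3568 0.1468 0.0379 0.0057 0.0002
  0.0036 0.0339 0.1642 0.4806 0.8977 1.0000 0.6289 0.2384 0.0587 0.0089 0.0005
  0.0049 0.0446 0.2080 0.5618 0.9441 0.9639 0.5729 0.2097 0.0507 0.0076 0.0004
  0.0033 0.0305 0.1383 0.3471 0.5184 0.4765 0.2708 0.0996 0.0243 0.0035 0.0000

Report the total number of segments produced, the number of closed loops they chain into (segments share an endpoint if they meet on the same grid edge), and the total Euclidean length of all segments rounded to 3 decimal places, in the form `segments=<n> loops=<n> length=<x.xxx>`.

cell (0,3): code 0100 → (0.199,4.000)–(1.000,3.109)
cell (0,4): code 1100 → (0.009,5.000)–(0.199,4.000)
cell (0,5): code 1100 → (0.622,6.000)–(0.009,5.000)
cell (0,6): code 1000 → (1.000,6.264)–(0.622,6.000)
cell (1,2): code 0100 → (1.559,3.000)–(2.000,2.899)
cell (1,3): code 1110 → (1.000,3.109)–(1.559,3.000)
cell (1,6): code 1001 → (2.000,6.129)–(1.000,6.264)
cell (2,2): code 0010 → (2.000,2.899)–(2.167,3.000)
cell (2,3): code 0011 → (2.167,3.000)–(2.982,4.000)
cell (2,4): code 0011 → (2.982,4.000)–(2.898,5.000)
cell (2,5): code 0011 → (2.898,5.000)–(2.155,6.000)
cell (2,6): code 0001 → (2.155,6.000)–(2.000,6.129)
total: 12 segments, chained into 1 closed loop(s), length Σ = 9.817601

segments=12 loops=1 length=9.818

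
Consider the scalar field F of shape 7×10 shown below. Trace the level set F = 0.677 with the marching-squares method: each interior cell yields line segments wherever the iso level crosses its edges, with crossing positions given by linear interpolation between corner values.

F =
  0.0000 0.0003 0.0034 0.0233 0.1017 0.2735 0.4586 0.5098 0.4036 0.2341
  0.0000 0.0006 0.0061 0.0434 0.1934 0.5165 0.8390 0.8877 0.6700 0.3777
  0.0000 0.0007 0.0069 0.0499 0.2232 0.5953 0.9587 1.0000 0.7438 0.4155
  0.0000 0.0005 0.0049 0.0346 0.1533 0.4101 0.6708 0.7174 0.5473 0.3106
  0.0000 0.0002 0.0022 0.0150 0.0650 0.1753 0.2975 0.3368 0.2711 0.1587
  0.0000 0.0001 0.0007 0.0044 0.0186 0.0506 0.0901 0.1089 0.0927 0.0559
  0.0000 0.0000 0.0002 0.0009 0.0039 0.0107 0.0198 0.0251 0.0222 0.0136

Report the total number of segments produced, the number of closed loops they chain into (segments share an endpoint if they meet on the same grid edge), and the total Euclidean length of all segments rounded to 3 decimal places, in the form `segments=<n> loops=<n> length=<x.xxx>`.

cell (0,5): code 0100 → (0.574,6.000)–(1.000,5.498)
cell (0,6): code 1100 → (0.442,7.000)–(0.574,6.000)
cell (0,7): code 1000 → (1.000,7.968)–(0.442,7.000)
cell (1,5): code 0110 → (1.000,5.498)–(2.000,5.225)
cell (1,7): code 1101 → (1.095,8.000)–(1.000,7.968)
cell (1,8): code 1000 → (2.000,8.203)–(1.095,8.000)
cell (2,5): code 0010 → (2.000,5.225)–(2.978,6.000)
cell (2,6): code 0111 → (2.978,6.000)–(3.000,6.133)
cell (2,7): code 1011 → (3.000,7.238)–(2.340,8.000)
cell (2,8): code 0001 → (2.340,8.000)–(2.000,8.203)
cell (3,6): code 0010 → (3.000,6.133)–(3.106,7.000)
cell (3,7): code 0001 → (3.106,7.000)–(3.000,7.238)
total: 12 segments, chained into 1 closed loop(s), length Σ = 8.769947

segments=12 loops=1 length=8.770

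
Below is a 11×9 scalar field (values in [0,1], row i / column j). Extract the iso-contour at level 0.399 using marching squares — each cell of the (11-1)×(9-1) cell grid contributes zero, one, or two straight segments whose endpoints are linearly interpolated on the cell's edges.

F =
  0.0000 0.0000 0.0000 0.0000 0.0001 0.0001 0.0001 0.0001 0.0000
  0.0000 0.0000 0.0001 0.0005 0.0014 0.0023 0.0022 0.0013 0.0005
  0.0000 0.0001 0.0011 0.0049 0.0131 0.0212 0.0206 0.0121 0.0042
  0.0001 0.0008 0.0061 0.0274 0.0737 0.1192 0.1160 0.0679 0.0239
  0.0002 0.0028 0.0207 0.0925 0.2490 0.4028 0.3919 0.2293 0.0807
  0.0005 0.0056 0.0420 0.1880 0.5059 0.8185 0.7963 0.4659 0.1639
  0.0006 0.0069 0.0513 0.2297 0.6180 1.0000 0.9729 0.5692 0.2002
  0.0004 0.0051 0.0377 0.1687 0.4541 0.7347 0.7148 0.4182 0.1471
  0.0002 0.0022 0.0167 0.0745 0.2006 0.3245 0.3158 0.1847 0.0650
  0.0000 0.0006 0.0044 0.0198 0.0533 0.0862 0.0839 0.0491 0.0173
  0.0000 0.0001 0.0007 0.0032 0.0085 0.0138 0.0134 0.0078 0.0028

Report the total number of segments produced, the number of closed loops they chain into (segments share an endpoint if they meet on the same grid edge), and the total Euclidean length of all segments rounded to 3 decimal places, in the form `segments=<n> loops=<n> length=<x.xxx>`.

cell (3,4): code 0100 → (3.987,5.000)–(4.000,4.975)
cell (3,5): code 1000 → (4.000,5.349)–(3.987,5.000)
cell (4,3): code 0100 → (4.584,4.000)–(5.000,3.664)
cell (4,4): code 1110 → (4.000,4.975)–(4.584,4.000)
cell (4,5): code 1101 → (4.018,6.000)–(4.000,5.349)
cell (4,6): code 1100 → (4.717,7.000)–(4.018,6.000)
cell (4,7): code 1000 → (5.000,7.222)–(4.717,7.000)
cell (5,3): code 0110 → (5.000,3.664)–(6.000,3.436)
cell (5,7): code 1001 → (6.000,7.461)–(5.000,7.222)
cell (6,3): code 0110 → (6.000,3.436)–(7.000,3.807)
cell (6,7): code 1001 → (7.000,7.071)–(6.000,7.461)
cell (7,3): code 0010 → (7.000,3.807)–(7.217,4.000)
cell (7,4): code 0011 → (7.217,4.000)–(7.818,5.000)
cell (7,5): code 0011 → (7.818,5.000)–(7.791,6.000)
cell (7,6): code 0011 → (7.791,6.000)–(7.082,7.000)
cell (7,7): code 0001 → (7.082,7.000)–(7.000,7.071)
total: 16 segments, chained into 1 closed loop(s), length Σ = 12.266325

segments=16 loops=1 length=12.266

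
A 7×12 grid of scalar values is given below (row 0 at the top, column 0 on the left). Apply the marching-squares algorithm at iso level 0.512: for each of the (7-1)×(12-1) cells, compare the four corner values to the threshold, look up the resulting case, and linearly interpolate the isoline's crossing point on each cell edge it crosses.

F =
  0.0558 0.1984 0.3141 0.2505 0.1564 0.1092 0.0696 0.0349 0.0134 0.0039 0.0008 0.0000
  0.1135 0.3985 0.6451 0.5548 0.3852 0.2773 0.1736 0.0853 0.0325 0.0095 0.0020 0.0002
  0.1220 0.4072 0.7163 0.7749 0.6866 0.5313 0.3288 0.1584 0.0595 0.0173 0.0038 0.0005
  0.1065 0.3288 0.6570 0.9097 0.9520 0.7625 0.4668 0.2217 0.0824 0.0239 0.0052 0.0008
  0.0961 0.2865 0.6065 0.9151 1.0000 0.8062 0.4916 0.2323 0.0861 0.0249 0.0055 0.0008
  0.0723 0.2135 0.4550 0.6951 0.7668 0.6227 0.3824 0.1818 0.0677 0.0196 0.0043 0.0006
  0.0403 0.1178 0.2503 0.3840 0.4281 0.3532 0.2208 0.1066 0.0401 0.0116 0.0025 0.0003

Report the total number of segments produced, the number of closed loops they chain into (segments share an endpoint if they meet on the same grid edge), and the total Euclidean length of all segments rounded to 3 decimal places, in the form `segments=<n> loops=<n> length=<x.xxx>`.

segments=18 loops=1 length=15.284

cell (0,1): code 0100 → (0.598,2.000)–(1.000,1.460)
cell (0,2): code 1100 → (0.859,3.000)–(0.598,2.000)
cell (0,3): code 1000 → (1.000,3.252)–(0.859,3.000)
cell (1,1): code 0110 → (1.000,1.460)–(2.000,1.339)
cell (1,3): code 1101 → (1.421,4.000)–(1.000,3.252)
cell (1,4): code 1100 → (1.924,5.000)–(1.421,4.000)
cell (1,5): code 1000 → (2.000,5.095)–(1.924,5.000)
cell (2,1): code 0110 → (2.000,1.339)–(3.000,1.558)
cell (2,5): code 1001 → (3.000,5.847)–(2.000,5.095)
cell (3,1): code 0110 → (3.000,1.558)–(4.000,1.705)
cell (3,5): code 1001 → (4.000,5.935)–(3.000,5.847)
cell (4,1): code 0010 → (4.000,1.705)–(4.624,2.000)
cell (4,2): code 0111 → (4.624,2.000)–(5.000,2.237)
cell (4,5): code 1001 → (5.000,5.461)–(4.000,5.935)
cell (5,2): code 0010 → (5.000,2.237)–(5.589,3.000)
cell (5,3): code 0011 → (5.589,3.000)–(5.752,4.000)
cell (5,4): code 0011 → (5.752,4.000)–(5.411,5.000)
cell (5,5): code 0001 → (5.411,5.000)–(5.000,5.461)
total: 18 segments, chained into 1 closed loop(s), length Σ = 15.283979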